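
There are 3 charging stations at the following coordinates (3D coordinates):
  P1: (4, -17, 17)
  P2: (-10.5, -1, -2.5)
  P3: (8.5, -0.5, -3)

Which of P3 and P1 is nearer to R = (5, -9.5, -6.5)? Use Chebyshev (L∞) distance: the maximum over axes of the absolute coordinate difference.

d(R,P3) = max(3.5, 9, 3.5) = 9
d(R,P1) = max(1, 7.5, 23.5) = 23.5
9 < 23.5, so P3 is closer.

P3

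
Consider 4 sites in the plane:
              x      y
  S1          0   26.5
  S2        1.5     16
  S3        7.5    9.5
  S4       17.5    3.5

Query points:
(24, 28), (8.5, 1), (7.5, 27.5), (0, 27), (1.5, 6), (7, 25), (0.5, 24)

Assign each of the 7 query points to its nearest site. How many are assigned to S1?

(24, 28) — d² to each: S1:578.25, S2:650.25, S3:614.5, S4:642.5 → nearest is S1
(8.5, 1) — d² to each: S1:722.5, S2:274, S3:73.25, S4:87.25 → nearest is S3
(7.5, 27.5) — d² to each: S1:57.25, S2:168.25, S3:324, S4:676 → nearest is S1
(0, 27) — d² to each: S1:0.25, S2:123.25, S3:362.5, S4:858.5 → nearest is S1
(1.5, 6) — d² to each: S1:422.5, S2:100, S3:48.25, S4:262.25 → nearest is S3
(7, 25) — d² to each: S1:51.25, S2:111.25, S3:240.5, S4:572.5 → nearest is S1
(0.5, 24) — d² to each: S1:6.5, S2:65, S3:259.25, S4:709.25 → nearest is S1
5 of the 7 points have S1 as nearest.

5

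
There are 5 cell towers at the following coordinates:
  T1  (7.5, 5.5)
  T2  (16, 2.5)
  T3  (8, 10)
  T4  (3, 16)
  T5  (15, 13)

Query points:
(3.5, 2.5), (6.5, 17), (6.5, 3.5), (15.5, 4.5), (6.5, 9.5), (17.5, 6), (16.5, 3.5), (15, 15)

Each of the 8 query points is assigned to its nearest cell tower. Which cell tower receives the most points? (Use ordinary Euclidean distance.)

(3.5, 2.5) — d² to each: T1:25, T2:156.25, T3:76.5, T4:182.5, T5:242.5 → nearest is T1
(6.5, 17) — d² to each: T1:133.25, T2:300.5, T3:51.25, T4:13.25, T5:88.25 → nearest is T4
(6.5, 3.5) — d² to each: T1:5, T2:91.25, T3:44.5, T4:168.5, T5:162.5 → nearest is T1
(15.5, 4.5) — d² to each: T1:65, T2:4.25, T3:86.5, T4:288.5, T5:72.5 → nearest is T2
(6.5, 9.5) — d² to each: T1:17, T2:139.25, T3:2.5, T4:54.5, T5:84.5 → nearest is T3
(17.5, 6) — d² to each: T1:100.25, T2:14.5, T3:106.25, T4:310.25, T5:55.25 → nearest is T2
(16.5, 3.5) — d² to each: T1:85, T2:1.25, T3:114.5, T4:338.5, T5:92.5 → nearest is T2
(15, 15) — d² to each: T1:146.5, T2:157.25, T3:74, T4:145, T5:4 → nearest is T5
Tally — T1:2, T2:3, T3:1, T4:1, T5:1. T2 captures the most (3).

T2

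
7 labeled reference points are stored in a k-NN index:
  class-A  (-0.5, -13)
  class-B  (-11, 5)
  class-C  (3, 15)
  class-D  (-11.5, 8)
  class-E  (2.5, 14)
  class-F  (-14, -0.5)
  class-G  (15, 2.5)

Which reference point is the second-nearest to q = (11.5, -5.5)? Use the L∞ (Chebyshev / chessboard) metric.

class-A

d(q, class-A) = max(12, 7.5) = 12
d(q, class-B) = max(22.5, 10.5) = 22.5
d(q, class-C) = max(8.5, 20.5) = 20.5
d(q, class-D) = max(23, 13.5) = 23
d(q, class-E) = max(9, 19.5) = 19.5
d(q, class-F) = max(25.5, 5) = 25.5
d(q, class-G) = max(3.5, 8) = 8
Sorted ascending: class-G, class-A, class-E, … — the second-nearest is class-A.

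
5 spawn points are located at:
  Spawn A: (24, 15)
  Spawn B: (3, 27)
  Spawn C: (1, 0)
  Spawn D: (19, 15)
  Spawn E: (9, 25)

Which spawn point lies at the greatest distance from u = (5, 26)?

Squared Euclidean distances:
d²(u, Spawn A) = (5−24)² + (26−15)² = 361 + 121 = 482
d²(u, Spawn B) = (5−3)² + (26−27)² = 4 + 1 = 5
d²(u, Spawn C) = (5−1)² + (26−0)² = 16 + 676 = 692
d²(u, Spawn D) = (5−19)² + (26−15)² = 196 + 121 = 317
d²(u, Spawn E) = (5−9)² + (26−25)² = 16 + 1 = 17
The largest is to Spawn C.

Spawn C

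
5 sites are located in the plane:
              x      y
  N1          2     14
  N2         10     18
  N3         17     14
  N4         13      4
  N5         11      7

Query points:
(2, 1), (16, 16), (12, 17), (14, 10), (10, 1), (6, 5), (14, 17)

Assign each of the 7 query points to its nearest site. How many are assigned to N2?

(2, 1) — d² to each: N1:169, N2:353, N3:394, N4:130, N5:117 → nearest is N5
(16, 16) — d² to each: N1:200, N2:40, N3:5, N4:153, N5:106 → nearest is N3
(12, 17) — d² to each: N1:109, N2:5, N3:34, N4:170, N5:101 → nearest is N2
(14, 10) — d² to each: N1:160, N2:80, N3:25, N4:37, N5:18 → nearest is N5
(10, 1) — d² to each: N1:233, N2:289, N3:218, N4:18, N5:37 → nearest is N4
(6, 5) — d² to each: N1:97, N2:185, N3:202, N4:50, N5:29 → nearest is N5
(14, 17) — d² to each: N1:153, N2:17, N3:18, N4:170, N5:109 → nearest is N2
2 of the 7 points have N2 as nearest.

2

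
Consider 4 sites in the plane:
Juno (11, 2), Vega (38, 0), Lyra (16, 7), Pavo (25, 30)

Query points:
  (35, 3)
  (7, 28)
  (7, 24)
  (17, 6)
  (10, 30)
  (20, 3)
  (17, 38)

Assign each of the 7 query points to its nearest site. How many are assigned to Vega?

1

(35, 3) — d² to each: Juno:577, Vega:18, Lyra:377, Pavo:829 → nearest is Vega
(7, 28) — d² to each: Juno:692, Vega:1745, Lyra:522, Pavo:328 → nearest is Pavo
(7, 24) — d² to each: Juno:500, Vega:1537, Lyra:370, Pavo:360 → nearest is Pavo
(17, 6) — d² to each: Juno:52, Vega:477, Lyra:2, Pavo:640 → nearest is Lyra
(10, 30) — d² to each: Juno:785, Vega:1684, Lyra:565, Pavo:225 → nearest is Pavo
(20, 3) — d² to each: Juno:82, Vega:333, Lyra:32, Pavo:754 → nearest is Lyra
(17, 38) — d² to each: Juno:1332, Vega:1885, Lyra:962, Pavo:128 → nearest is Pavo
1 of the 7 points has Vega as nearest.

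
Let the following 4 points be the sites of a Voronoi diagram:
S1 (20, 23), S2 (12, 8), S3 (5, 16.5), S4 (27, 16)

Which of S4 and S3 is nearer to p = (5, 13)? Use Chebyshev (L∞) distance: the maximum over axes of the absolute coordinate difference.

S3

d(p,S4) = max(22, 3) = 22
d(p,S3) = max(0, 3.5) = 3.5
22 > 3.5, so S3 is closer.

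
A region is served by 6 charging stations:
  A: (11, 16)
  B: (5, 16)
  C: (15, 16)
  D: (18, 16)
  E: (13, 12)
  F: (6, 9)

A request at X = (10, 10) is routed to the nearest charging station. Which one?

E

Compare squared distances (the ordering matches that of the actual distances):
|XA|² = (10−11)² + (10−16)² = 1 + 36 = 37
|XB|² = (10−5)² + (10−16)² = 25 + 36 = 61
|XC|² = (10−15)² + (10−16)² = 25 + 36 = 61
|XD|² = (10−18)² + (10−16)² = 64 + 36 = 100
|XE|² = (10−13)² + (10−12)² = 9 + 4 = 13
|XF|² = (10−6)² + (10−9)² = 16 + 1 = 17
The smallest is to E, so X lies in the Voronoi region of E.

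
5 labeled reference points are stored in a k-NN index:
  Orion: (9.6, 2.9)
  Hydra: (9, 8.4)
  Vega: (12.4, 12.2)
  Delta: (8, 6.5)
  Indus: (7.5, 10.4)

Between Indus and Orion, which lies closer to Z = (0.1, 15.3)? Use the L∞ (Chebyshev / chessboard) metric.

d(Z, Indus) = max(7.4, 4.9) = 7.4
d(Z, Orion) = max(9.5, 12.4) = 12.4
7.4 < 12.4, so Indus is closer.

Indus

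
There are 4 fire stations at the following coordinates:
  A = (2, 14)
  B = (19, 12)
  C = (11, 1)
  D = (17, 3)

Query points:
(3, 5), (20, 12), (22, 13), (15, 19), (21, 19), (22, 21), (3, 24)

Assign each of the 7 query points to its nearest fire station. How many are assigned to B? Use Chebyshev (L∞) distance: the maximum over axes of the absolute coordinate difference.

5

(3, 5) — d to each: A:9, B:16, C:8, D:14 → nearest is C
(20, 12) — d to each: A:18, B:1, C:11, D:9 → nearest is B
(22, 13) — d to each: A:20, B:3, C:12, D:10 → nearest is B
(15, 19) — d to each: A:13, B:7, C:18, D:16 → nearest is B
(21, 19) — d to each: A:19, B:7, C:18, D:16 → nearest is B
(22, 21) — d to each: A:20, B:9, C:20, D:18 → nearest is B
(3, 24) — d to each: A:10, B:16, C:23, D:21 → nearest is A
5 of the 7 points have B as nearest.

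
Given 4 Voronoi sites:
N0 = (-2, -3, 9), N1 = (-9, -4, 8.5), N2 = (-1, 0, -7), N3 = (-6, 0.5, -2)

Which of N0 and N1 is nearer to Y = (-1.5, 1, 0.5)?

Compare squared distances:
|YN0|² = (-1.5−(-2))² + (1−(-3))² + (0.5−9)² = 0.25 + 16 + 72.25 = 88.5
|YN1|² = (-1.5−(-9))² + (1−(-4))² + (0.5−8.5)² = 56.25 + 25 + 64 = 145.25
88.5 < 145.25, so N0 is closer.

N0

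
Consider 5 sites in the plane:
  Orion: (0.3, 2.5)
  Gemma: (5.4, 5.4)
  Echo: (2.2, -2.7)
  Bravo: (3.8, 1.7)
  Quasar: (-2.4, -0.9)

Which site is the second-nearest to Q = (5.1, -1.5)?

Bravo

Since √ is increasing, it suffices to compare squared distances:
d²(Q, Orion) = (5.1−0.3)² + (-1.5−2.5)² = 23.04 + 16 = 39.04
d²(Q, Gemma) = (5.1−5.4)² + (-1.5−5.4)² = 0.09 + 47.61 = 47.7
d²(Q, Echo) = (5.1−2.2)² + (-1.5−(-2.7))² = 8.41 + 1.44 = 9.85
d²(Q, Bravo) = (5.1−3.8)² + (-1.5−1.7)² = 1.69 + 10.24 = 11.93
d²(Q, Quasar) = (5.1−(-2.4))² + (-1.5−(-0.9))² = 56.25 + 0.36 = 56.61
Sorted ascending: Echo, Bravo, Orion, … — the second-nearest is Bravo.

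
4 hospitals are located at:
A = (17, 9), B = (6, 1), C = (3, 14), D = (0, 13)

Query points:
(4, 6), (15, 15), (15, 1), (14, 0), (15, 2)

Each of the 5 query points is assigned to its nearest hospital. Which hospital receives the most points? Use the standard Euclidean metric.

(4, 6) — d² to each: A:178, B:29, C:65, D:65 → nearest is B
(15, 15) — d² to each: A:40, B:277, C:145, D:229 → nearest is A
(15, 1) — d² to each: A:68, B:81, C:313, D:369 → nearest is A
(14, 0) — d² to each: A:90, B:65, C:317, D:365 → nearest is B
(15, 2) — d² to each: A:53, B:82, C:288, D:346 → nearest is A
Tally — A:3, B:2. A captures the most (3).

A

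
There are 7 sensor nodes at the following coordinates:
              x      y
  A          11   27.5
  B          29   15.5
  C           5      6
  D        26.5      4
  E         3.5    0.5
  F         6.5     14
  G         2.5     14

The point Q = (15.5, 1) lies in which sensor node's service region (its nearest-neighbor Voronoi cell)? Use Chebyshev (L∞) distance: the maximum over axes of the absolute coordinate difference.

C

d(Q,A) = max(4.5, 26.5) = 26.5
d(Q,B) = max(13.5, 14.5) = 14.5
d(Q,C) = max(10.5, 5) = 10.5
d(Q,D) = max(11, 3) = 11
d(Q,E) = max(12, 0.5) = 12
d(Q,F) = max(9, 13) = 13
d(Q,G) = max(13, 13) = 13
Minimum is at C.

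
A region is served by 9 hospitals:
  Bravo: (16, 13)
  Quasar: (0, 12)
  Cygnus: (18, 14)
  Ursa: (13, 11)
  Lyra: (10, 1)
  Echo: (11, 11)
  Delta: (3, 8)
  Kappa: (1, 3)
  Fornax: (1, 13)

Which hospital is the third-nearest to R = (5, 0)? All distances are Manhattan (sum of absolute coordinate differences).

Delta

d(R, Bravo) = 11 + 13 = 24
d(R, Quasar) = 5 + 12 = 17
d(R, Cygnus) = 13 + 14 = 27
d(R, Ursa) = 8 + 11 = 19
d(R, Lyra) = 5 + 1 = 6
d(R, Echo) = 6 + 11 = 17
d(R, Delta) = 2 + 8 = 10
d(R, Kappa) = 4 + 3 = 7
d(R, Fornax) = 4 + 13 = 17
Sorted ascending: Lyra, Kappa, Delta, Quasar, … — the third-nearest is Delta.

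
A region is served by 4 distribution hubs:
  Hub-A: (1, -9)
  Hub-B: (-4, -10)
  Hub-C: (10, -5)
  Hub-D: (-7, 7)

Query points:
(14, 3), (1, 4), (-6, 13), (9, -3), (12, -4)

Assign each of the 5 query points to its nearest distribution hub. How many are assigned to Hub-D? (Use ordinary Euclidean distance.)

2

(14, 3) — d² to each: Hub-A:313, Hub-B:493, Hub-C:80, Hub-D:457 → nearest is Hub-C
(1, 4) — d² to each: Hub-A:169, Hub-B:221, Hub-C:162, Hub-D:73 → nearest is Hub-D
(-6, 13) — d² to each: Hub-A:533, Hub-B:533, Hub-C:580, Hub-D:37 → nearest is Hub-D
(9, -3) — d² to each: Hub-A:100, Hub-B:218, Hub-C:5, Hub-D:356 → nearest is Hub-C
(12, -4) — d² to each: Hub-A:146, Hub-B:292, Hub-C:5, Hub-D:482 → nearest is Hub-C
2 of the 5 points have Hub-D as nearest.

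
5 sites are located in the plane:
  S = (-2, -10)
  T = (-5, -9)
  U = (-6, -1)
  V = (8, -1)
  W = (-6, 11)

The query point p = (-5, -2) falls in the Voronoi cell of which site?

Compare squared distances (the ordering matches that of the actual distances):
|pS|² = 9 + 64 = 73
|pT|² = 0 + 49 = 49
|pU|² = 1 + 1 = 2
|pV|² = 169 + 1 = 170
|pW|² = 1 + 169 = 170
The smallest is to U, so p lies in the Voronoi region of U.

U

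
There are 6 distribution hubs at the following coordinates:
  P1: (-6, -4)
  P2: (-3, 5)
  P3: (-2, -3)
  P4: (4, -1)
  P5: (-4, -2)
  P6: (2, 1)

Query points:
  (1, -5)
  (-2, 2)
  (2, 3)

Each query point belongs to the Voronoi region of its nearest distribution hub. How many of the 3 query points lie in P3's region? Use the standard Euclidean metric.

(1, -5) — d² to each: P1:50, P2:116, P3:13, P4:25, P5:34, P6:37 → nearest is P3
(-2, 2) — d² to each: P1:52, P2:10, P3:25, P4:45, P5:20, P6:17 → nearest is P2
(2, 3) — d² to each: P1:113, P2:29, P3:52, P4:20, P5:61, P6:4 → nearest is P6
1 of the 3 points has P3 as nearest.

1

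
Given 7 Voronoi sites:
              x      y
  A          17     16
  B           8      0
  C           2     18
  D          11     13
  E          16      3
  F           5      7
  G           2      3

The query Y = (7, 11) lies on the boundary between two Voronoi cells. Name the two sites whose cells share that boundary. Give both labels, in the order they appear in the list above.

Squared distances from Y to each site:
|YA|² = 100 + 25 = 125
|YB|² = 1 + 121 = 122
|YC|² = 25 + 49 = 74
|YD|² = 16 + 4 = 20
|YE|² = 81 + 64 = 145
|YF|² = 4 + 16 = 20
|YG|² = 25 + 64 = 89
Y is equidistant from D and F (both at squared distance 20), and every other site is strictly farther — so Y lies on the D–F Voronoi edge.

D and F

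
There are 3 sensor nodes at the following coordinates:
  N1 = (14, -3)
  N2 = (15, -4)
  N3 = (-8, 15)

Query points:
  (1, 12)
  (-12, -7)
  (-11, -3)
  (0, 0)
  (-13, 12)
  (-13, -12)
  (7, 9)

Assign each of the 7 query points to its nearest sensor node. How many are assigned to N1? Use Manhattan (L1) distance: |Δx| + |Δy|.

(1, 12) — d to each: N1:28, N2:30, N3:12 → nearest is N3
(-12, -7) — d to each: N1:30, N2:30, N3:26 → nearest is N3
(-11, -3) — d to each: N1:25, N2:27, N3:21 → nearest is N3
(0, 0) — d to each: N1:17, N2:19, N3:23 → nearest is N1
(-13, 12) — d to each: N1:42, N2:44, N3:8 → nearest is N3
(-13, -12) — d to each: N1:36, N2:36, N3:32 → nearest is N3
(7, 9) — d to each: N1:19, N2:21, N3:21 → nearest is N1
2 of the 7 points have N1 as nearest.

2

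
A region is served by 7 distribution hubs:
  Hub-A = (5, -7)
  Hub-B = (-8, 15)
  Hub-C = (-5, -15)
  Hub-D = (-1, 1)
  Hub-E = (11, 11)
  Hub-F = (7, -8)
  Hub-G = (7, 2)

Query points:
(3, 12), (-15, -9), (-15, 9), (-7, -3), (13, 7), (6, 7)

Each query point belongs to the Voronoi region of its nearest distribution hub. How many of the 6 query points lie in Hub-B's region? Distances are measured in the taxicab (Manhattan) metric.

(3, 12) — d to each: Hub-A:21, Hub-B:14, Hub-C:35, Hub-D:15, Hub-E:9, Hub-F:24, Hub-G:14 → nearest is Hub-E
(-15, -9) — d to each: Hub-A:22, Hub-B:31, Hub-C:16, Hub-D:24, Hub-E:46, Hub-F:23, Hub-G:33 → nearest is Hub-C
(-15, 9) — d to each: Hub-A:36, Hub-B:13, Hub-C:34, Hub-D:22, Hub-E:28, Hub-F:39, Hub-G:29 → nearest is Hub-B
(-7, -3) — d to each: Hub-A:16, Hub-B:19, Hub-C:14, Hub-D:10, Hub-E:32, Hub-F:19, Hub-G:19 → nearest is Hub-D
(13, 7) — d to each: Hub-A:22, Hub-B:29, Hub-C:40, Hub-D:20, Hub-E:6, Hub-F:21, Hub-G:11 → nearest is Hub-E
(6, 7) — d to each: Hub-A:15, Hub-B:22, Hub-C:33, Hub-D:13, Hub-E:9, Hub-F:16, Hub-G:6 → nearest is Hub-G
1 of the 6 points has Hub-B as nearest.

1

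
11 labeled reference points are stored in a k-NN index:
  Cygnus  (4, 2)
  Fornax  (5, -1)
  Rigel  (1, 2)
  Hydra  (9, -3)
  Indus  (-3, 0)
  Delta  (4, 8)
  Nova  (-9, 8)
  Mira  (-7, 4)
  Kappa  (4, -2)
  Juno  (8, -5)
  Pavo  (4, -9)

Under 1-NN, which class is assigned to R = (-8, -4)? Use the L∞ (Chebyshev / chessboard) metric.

Indus

d(R, Cygnus) = max(12, 6) = 12
d(R, Fornax) = max(13, 3) = 13
d(R, Rigel) = max(9, 6) = 9
d(R, Hydra) = max(17, 1) = 17
d(R, Indus) = max(5, 4) = 5
d(R, Delta) = max(12, 12) = 12
d(R, Nova) = max(1, 12) = 12
d(R, Mira) = max(1, 8) = 8
d(R, Kappa) = max(12, 2) = 12
d(R, Juno) = max(16, 1) = 16
d(R, Pavo) = max(12, 5) = 12
Minimum is at Indus.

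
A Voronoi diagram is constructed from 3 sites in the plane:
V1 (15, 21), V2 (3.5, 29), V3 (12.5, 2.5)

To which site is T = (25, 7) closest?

Compare squared distances (the ordering matches that of the actual distances):
|TV1|² = (25−15)² + (7−21)² = 100 + 196 = 296
|TV2|² = (25−3.5)² + (7−29)² = 462.25 + 484 = 946.25
|TV3|² = (25−12.5)² + (7−2.5)² = 156.25 + 20.25 = 176.5
Minimum is at V3.

V3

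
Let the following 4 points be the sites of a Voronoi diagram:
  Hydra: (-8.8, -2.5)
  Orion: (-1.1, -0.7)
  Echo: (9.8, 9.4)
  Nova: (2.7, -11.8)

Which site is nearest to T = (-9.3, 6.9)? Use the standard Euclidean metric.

Since √ is increasing, it suffices to compare squared distances:
d²(T, Hydra) = (-9.3−(-8.8))² + (6.9−(-2.5))² = 0.25 + 88.36 = 88.61
d²(T, Orion) = (-9.3−(-1.1))² + (6.9−(-0.7))² = 67.24 + 57.76 = 125
d²(T, Echo) = (-9.3−9.8)² + (6.9−9.4)² = 364.81 + 6.25 = 371.06
d²(T, Nova) = (-9.3−2.7)² + (6.9−(-11.8))² = 144 + 349.69 = 493.69
Minimum is at Hydra.

Hydra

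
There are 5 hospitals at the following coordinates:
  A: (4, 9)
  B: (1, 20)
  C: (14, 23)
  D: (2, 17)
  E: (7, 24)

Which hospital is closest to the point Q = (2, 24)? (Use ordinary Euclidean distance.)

B

Since √ is increasing, it suffices to compare squared distances:
|QA|² = (2−4)² + (24−9)² = 4 + 225 = 229
|QB|² = (2−1)² + (24−20)² = 1 + 16 = 17
|QC|² = (2−14)² + (24−23)² = 144 + 1 = 145
|QD|² = (2−2)² + (24−17)² = 0 + 49 = 49
|QE|² = (2−7)² + (24−24)² = 25 + 0 = 25
The smallest is to B, so Q lies in the Voronoi region of B.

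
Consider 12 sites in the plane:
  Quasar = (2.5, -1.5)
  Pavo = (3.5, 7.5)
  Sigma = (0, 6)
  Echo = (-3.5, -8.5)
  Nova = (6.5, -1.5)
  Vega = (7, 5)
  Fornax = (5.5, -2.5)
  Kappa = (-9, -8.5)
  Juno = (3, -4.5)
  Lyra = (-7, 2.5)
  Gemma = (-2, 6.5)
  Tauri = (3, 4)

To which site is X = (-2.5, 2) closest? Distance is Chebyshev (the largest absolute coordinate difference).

Sigma

d(X, Quasar) = max(5, 3.5) = 5
d(X, Pavo) = max(6, 5.5) = 6
d(X, Sigma) = max(2.5, 4) = 4
d(X, Echo) = max(1, 10.5) = 10.5
d(X, Nova) = max(9, 3.5) = 9
d(X, Vega) = max(9.5, 3) = 9.5
d(X, Fornax) = max(8, 4.5) = 8
d(X, Kappa) = max(6.5, 10.5) = 10.5
d(X, Juno) = max(5.5, 6.5) = 6.5
d(X, Lyra) = max(4.5, 0.5) = 4.5
d(X, Gemma) = max(0.5, 4.5) = 4.5
d(X, Tauri) = max(5.5, 2) = 5.5
The smallest is to Sigma, so X lies in the Voronoi region of Sigma.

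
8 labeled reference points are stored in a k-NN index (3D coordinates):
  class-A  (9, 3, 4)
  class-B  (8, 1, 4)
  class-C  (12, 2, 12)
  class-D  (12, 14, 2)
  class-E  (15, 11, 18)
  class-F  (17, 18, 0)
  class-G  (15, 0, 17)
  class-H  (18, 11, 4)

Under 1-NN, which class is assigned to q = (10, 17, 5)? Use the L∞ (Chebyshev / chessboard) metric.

class-D

d(q, class-A) = max(1, 14, 1) = 14
d(q, class-B) = max(2, 16, 1) = 16
d(q, class-C) = max(2, 15, 7) = 15
d(q, class-D) = max(2, 3, 3) = 3
d(q, class-E) = max(5, 6, 13) = 13
d(q, class-F) = max(7, 1, 5) = 7
d(q, class-G) = max(5, 17, 12) = 17
d(q, class-H) = max(8, 6, 1) = 8
class-D is nearest.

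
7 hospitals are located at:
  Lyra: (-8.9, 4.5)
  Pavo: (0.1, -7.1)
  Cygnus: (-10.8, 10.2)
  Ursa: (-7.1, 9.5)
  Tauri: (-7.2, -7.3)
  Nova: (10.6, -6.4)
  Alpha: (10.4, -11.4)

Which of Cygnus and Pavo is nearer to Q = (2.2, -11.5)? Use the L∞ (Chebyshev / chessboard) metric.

d(Q, Cygnus) = max(13, 21.7) = 21.7
d(Q, Pavo) = max(2.1, 4.4) = 4.4
21.7 > 4.4, so Pavo is closer.

Pavo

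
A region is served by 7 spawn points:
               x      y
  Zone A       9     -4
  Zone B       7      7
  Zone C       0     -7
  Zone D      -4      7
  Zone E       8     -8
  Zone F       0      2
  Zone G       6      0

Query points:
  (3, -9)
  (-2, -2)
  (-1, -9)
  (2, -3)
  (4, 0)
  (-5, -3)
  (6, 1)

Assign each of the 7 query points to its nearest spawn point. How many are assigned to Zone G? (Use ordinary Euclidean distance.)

(3, -9) — d² to each: Zone A:61, Zone B:272, Zone C:13, Zone D:305, Zone E:26, Zone F:130, Zone G:90 → nearest is Zone C
(-2, -2) — d² to each: Zone A:125, Zone B:162, Zone C:29, Zone D:85, Zone E:136, Zone F:20, Zone G:68 → nearest is Zone F
(-1, -9) — d² to each: Zone A:125, Zone B:320, Zone C:5, Zone D:265, Zone E:82, Zone F:122, Zone G:130 → nearest is Zone C
(2, -3) — d² to each: Zone A:50, Zone B:125, Zone C:20, Zone D:136, Zone E:61, Zone F:29, Zone G:25 → nearest is Zone C
(4, 0) — d² to each: Zone A:41, Zone B:58, Zone C:65, Zone D:113, Zone E:80, Zone F:20, Zone G:4 → nearest is Zone G
(-5, -3) — d² to each: Zone A:197, Zone B:244, Zone C:41, Zone D:101, Zone E:194, Zone F:50, Zone G:130 → nearest is Zone C
(6, 1) — d² to each: Zone A:34, Zone B:37, Zone C:100, Zone D:136, Zone E:85, Zone F:37, Zone G:1 → nearest is Zone G
2 of the 7 points have Zone G as nearest.

2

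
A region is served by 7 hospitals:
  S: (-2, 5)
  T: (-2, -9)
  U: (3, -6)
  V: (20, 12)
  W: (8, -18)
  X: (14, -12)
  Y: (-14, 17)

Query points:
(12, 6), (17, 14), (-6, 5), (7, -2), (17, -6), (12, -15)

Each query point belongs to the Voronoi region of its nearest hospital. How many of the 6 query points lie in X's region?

(12, 6) — d² to each: S:197, T:421, U:225, V:100, W:592, X:328, Y:797 → nearest is V
(17, 14) — d² to each: S:442, T:890, U:596, V:13, W:1105, X:685, Y:970 → nearest is V
(-6, 5) — d² to each: S:16, T:212, U:202, V:725, W:725, X:689, Y:208 → nearest is S
(7, -2) — d² to each: S:130, T:130, U:32, V:365, W:257, X:149, Y:802 → nearest is U
(17, -6) — d² to each: S:482, T:370, U:196, V:333, W:225, X:45, Y:1490 → nearest is X
(12, -15) — d² to each: S:596, T:232, U:162, V:793, W:25, X:13, Y:1700 → nearest is X
2 of the 6 points have X as nearest.

2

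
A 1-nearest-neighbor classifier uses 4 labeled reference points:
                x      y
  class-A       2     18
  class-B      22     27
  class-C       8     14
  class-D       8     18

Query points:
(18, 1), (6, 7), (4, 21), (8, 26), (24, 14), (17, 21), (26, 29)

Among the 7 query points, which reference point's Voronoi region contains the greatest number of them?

(18, 1) — d² to each: class-A:545, class-B:692, class-C:269, class-D:389 → nearest is class-C
(6, 7) — d² to each: class-A:137, class-B:656, class-C:53, class-D:125 → nearest is class-C
(4, 21) — d² to each: class-A:13, class-B:360, class-C:65, class-D:25 → nearest is class-A
(8, 26) — d² to each: class-A:100, class-B:197, class-C:144, class-D:64 → nearest is class-D
(24, 14) — d² to each: class-A:500, class-B:173, class-C:256, class-D:272 → nearest is class-B
(17, 21) — d² to each: class-A:234, class-B:61, class-C:130, class-D:90 → nearest is class-B
(26, 29) — d² to each: class-A:697, class-B:20, class-C:549, class-D:445 → nearest is class-B
Tally — class-A:1, class-B:3, class-C:2, class-D:1. class-B captures the most (3).

class-B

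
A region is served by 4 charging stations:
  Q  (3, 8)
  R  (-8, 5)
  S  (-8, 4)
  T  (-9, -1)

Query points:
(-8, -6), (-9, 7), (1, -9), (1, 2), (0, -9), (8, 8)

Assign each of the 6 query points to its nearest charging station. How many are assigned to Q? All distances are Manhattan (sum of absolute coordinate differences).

2

(-8, -6) — d to each: Q:25, R:11, S:10, T:6 → nearest is T
(-9, 7) — d to each: Q:13, R:3, S:4, T:8 → nearest is R
(1, -9) — d to each: Q:19, R:23, S:22, T:18 → nearest is T
(1, 2) — d to each: Q:8, R:12, S:11, T:13 → nearest is Q
(0, -9) — d to each: Q:20, R:22, S:21, T:17 → nearest is T
(8, 8) — d to each: Q:5, R:19, S:20, T:26 → nearest is Q
2 of the 6 points have Q as nearest.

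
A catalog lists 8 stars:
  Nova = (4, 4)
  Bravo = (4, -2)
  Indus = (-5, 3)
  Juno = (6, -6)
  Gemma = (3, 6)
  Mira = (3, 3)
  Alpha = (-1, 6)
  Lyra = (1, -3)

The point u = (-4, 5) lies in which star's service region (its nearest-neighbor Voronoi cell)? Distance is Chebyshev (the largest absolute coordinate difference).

Indus

d(u, Nova) = max(8, 1) = 8
d(u, Bravo) = max(8, 7) = 8
d(u, Indus) = max(1, 2) = 2
d(u, Juno) = max(10, 11) = 11
d(u, Gemma) = max(7, 1) = 7
d(u, Mira) = max(7, 2) = 7
d(u, Alpha) = max(3, 1) = 3
d(u, Lyra) = max(5, 8) = 8
The smallest is to Indus, so u lies in the Voronoi region of Indus.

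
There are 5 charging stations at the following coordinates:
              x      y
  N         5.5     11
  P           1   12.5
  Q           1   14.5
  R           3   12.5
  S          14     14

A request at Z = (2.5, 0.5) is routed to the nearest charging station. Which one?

N

Since √ is increasing, it suffices to compare squared distances:
|ZN|² = (2.5−5.5)² + (0.5−11)² = 9 + 110.25 = 119.25
|ZP|² = (2.5−1)² + (0.5−12.5)² = 2.25 + 144 = 146.25
|ZQ|² = (2.5−1)² + (0.5−14.5)² = 2.25 + 196 = 198.25
|ZR|² = (2.5−3)² + (0.5−12.5)² = 0.25 + 144 = 144.25
|ZS|² = (2.5−14)² + (0.5−14)² = 132.25 + 182.25 = 314.5
The smallest is to N, so Z lies in the Voronoi region of N.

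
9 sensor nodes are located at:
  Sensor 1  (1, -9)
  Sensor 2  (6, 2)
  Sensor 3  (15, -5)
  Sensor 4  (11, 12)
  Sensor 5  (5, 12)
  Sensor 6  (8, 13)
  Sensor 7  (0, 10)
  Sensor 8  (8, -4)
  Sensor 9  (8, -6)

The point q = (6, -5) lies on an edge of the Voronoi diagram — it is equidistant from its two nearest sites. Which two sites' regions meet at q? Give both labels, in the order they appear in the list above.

Sensor 8 and Sensor 9

Squared distances from q to each site:
d²(q, Sensor 1) = (6−1)² + (-5−(-9))² = 25 + 16 = 41
d²(q, Sensor 2) = (6−6)² + (-5−2)² = 0 + 49 = 49
d²(q, Sensor 3) = (6−15)² + (-5−(-5))² = 81 + 0 = 81
d²(q, Sensor 4) = (6−11)² + (-5−12)² = 25 + 289 = 314
d²(q, Sensor 5) = (6−5)² + (-5−12)² = 1 + 289 = 290
d²(q, Sensor 6) = (6−8)² + (-5−13)² = 4 + 324 = 328
d²(q, Sensor 7) = (6−0)² + (-5−10)² = 36 + 225 = 261
d²(q, Sensor 8) = (6−8)² + (-5−(-4))² = 4 + 1 = 5
d²(q, Sensor 9) = (6−8)² + (-5−(-6))² = 4 + 1 = 5
q is equidistant from Sensor 8 and Sensor 9 (both at squared distance 5), and every other site is strictly farther — so q lies on the Sensor 8–Sensor 9 Voronoi edge.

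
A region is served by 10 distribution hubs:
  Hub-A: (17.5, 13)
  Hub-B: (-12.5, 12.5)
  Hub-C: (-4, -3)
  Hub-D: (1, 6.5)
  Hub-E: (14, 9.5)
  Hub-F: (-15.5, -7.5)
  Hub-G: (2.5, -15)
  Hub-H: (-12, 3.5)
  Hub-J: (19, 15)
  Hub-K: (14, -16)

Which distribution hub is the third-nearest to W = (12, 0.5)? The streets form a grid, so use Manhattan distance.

d(W, Hub-A) = |12−17.5| + |0.5−13| = 5.5 + 12.5 = 18
d(W, Hub-B) = |12−(-12.5)| + |0.5−12.5| = 24.5 + 12 = 36.5
d(W, Hub-C) = |12−(-4)| + |0.5−(-3)| = 16 + 3.5 = 19.5
d(W, Hub-D) = |12−1| + |0.5−6.5| = 11 + 6 = 17
d(W, Hub-E) = |12−14| + |0.5−9.5| = 2 + 9 = 11
d(W, Hub-F) = |12−(-15.5)| + |0.5−(-7.5)| = 27.5 + 8 = 35.5
d(W, Hub-G) = |12−2.5| + |0.5−(-15)| = 9.5 + 15.5 = 25
d(W, Hub-H) = |12−(-12)| + |0.5−3.5| = 24 + 3 = 27
d(W, Hub-J) = |12−19| + |0.5−15| = 7 + 14.5 = 21.5
d(W, Hub-K) = |12−14| + |0.5−(-16)| = 2 + 16.5 = 18.5
Sorted ascending: Hub-E, Hub-D, Hub-A, Hub-K, … — the third-nearest is Hub-A.

Hub-A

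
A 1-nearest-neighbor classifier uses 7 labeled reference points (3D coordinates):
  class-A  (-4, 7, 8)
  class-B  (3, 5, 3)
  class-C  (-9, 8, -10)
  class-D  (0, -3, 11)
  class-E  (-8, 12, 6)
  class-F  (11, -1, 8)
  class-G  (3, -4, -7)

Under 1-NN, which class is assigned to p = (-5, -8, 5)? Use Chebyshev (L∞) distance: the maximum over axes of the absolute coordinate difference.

class-D

d(p, class-A) = max(1, 15, 3) = 15
d(p, class-B) = max(8, 13, 2) = 13
d(p, class-C) = max(4, 16, 15) = 16
d(p, class-D) = max(5, 5, 6) = 6
d(p, class-E) = max(3, 20, 1) = 20
d(p, class-F) = max(16, 7, 3) = 16
d(p, class-G) = max(8, 4, 12) = 12
The smallest is to class-D, so p lies in the Voronoi region of class-D.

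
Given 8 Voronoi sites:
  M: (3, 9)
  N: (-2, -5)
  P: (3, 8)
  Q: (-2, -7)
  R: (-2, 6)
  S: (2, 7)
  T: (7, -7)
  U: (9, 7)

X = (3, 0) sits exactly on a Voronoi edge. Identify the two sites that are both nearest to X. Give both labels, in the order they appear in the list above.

N and S

Squared distances from X to each site:
|XM|² = 0 + 81 = 81
|XN|² = 25 + 25 = 50
|XP|² = 0 + 64 = 64
|XQ|² = 25 + 49 = 74
|XR|² = 25 + 36 = 61
|XS|² = 1 + 49 = 50
|XT|² = 16 + 49 = 65
|XU|² = 36 + 49 = 85
X is equidistant from N and S (both at squared distance 50), and every other site is strictly farther — so X lies on the N–S Voronoi edge.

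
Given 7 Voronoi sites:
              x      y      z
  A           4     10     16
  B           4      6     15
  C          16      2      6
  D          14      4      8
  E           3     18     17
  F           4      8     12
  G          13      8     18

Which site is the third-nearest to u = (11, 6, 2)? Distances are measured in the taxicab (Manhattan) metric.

d(u,A) = |11−4| + |6−10| + |2−16| = 7 + 4 + 14 = 25
d(u,B) = |11−4| + |6−6| + |2−15| = 7 + 0 + 13 = 20
d(u,C) = |11−16| + |6−2| + |2−6| = 5 + 4 + 4 = 13
d(u,D) = |11−14| + |6−4| + |2−8| = 3 + 2 + 6 = 11
d(u,E) = |11−3| + |6−18| + |2−17| = 8 + 12 + 15 = 35
d(u,F) = |11−4| + |6−8| + |2−12| = 7 + 2 + 10 = 19
d(u,G) = |11−13| + |6−8| + |2−18| = 2 + 2 + 16 = 20
Sorted ascending: D, C, F, B, … — the third-nearest is F.

F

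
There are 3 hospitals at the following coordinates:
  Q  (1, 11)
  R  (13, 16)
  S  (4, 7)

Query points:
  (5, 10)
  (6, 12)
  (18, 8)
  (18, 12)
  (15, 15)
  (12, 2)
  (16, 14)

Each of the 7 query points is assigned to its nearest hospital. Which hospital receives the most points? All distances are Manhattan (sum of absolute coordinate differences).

(5, 10) — d to each: Q:5, R:14, S:4 → nearest is S
(6, 12) — d to each: Q:6, R:11, S:7 → nearest is Q
(18, 8) — d to each: Q:20, R:13, S:15 → nearest is R
(18, 12) — d to each: Q:18, R:9, S:19 → nearest is R
(15, 15) — d to each: Q:18, R:3, S:19 → nearest is R
(12, 2) — d to each: Q:20, R:15, S:13 → nearest is S
(16, 14) — d to each: Q:18, R:5, S:19 → nearest is R
Tally — Q:1, R:4, S:2. R captures the most (4).

R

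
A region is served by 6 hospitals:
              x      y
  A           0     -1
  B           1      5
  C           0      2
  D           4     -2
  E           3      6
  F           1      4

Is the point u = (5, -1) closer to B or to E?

Compare squared distances:
|uB|² = (5−1)² + (-1−5)² = 16 + 36 = 52
|uE|² = (5−3)² + (-1−6)² = 4 + 49 = 53
52 < 53, so B is closer.

B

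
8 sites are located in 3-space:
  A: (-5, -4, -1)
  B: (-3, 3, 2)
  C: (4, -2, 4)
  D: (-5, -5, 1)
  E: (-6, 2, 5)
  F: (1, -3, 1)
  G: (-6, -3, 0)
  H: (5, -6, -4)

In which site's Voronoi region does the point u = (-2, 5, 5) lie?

Squared Euclidean distances:
|uA|² = 9 + 81 + 36 = 126
|uB|² = 1 + 4 + 9 = 14
|uC|² = 36 + 49 + 1 = 86
|uD|² = 9 + 100 + 16 = 125
|uE|² = 16 + 9 + 0 = 25
|uF|² = 9 + 64 + 16 = 89
|uG|² = 16 + 64 + 25 = 105
|uH|² = 49 + 121 + 81 = 251
The smallest is to B, so u lies in the Voronoi region of B.

B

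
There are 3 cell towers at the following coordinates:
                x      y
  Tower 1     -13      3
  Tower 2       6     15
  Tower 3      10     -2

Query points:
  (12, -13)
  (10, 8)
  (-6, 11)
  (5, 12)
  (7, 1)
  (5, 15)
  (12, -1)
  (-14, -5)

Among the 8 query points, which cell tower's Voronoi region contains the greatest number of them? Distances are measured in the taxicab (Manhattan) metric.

Tower 3

(12, -13) — d to each: Tower 1:41, Tower 2:34, Tower 3:13 → nearest is Tower 3
(10, 8) — d to each: Tower 1:28, Tower 2:11, Tower 3:10 → nearest is Tower 3
(-6, 11) — d to each: Tower 1:15, Tower 2:16, Tower 3:29 → nearest is Tower 1
(5, 12) — d to each: Tower 1:27, Tower 2:4, Tower 3:19 → nearest is Tower 2
(7, 1) — d to each: Tower 1:22, Tower 2:15, Tower 3:6 → nearest is Tower 3
(5, 15) — d to each: Tower 1:30, Tower 2:1, Tower 3:22 → nearest is Tower 2
(12, -1) — d to each: Tower 1:29, Tower 2:22, Tower 3:3 → nearest is Tower 3
(-14, -5) — d to each: Tower 1:9, Tower 2:40, Tower 3:27 → nearest is Tower 1
Tally — Tower 1:2, Tower 2:2, Tower 3:4. Tower 3 captures the most (4).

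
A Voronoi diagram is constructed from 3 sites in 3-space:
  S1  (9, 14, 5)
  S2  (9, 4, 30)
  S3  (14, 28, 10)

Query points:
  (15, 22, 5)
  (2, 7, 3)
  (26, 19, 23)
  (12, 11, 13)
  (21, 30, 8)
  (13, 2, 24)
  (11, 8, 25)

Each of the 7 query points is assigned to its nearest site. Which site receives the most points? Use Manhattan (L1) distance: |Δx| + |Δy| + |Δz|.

(15, 22, 5) — d to each: S1:14, S2:49, S3:12 → nearest is S3
(2, 7, 3) — d to each: S1:16, S2:37, S3:40 → nearest is S1
(26, 19, 23) — d to each: S1:40, S2:39, S3:34 → nearest is S3
(12, 11, 13) — d to each: S1:14, S2:27, S3:22 → nearest is S1
(21, 30, 8) — d to each: S1:31, S2:60, S3:11 → nearest is S3
(13, 2, 24) — d to each: S1:35, S2:12, S3:41 → nearest is S2
(11, 8, 25) — d to each: S1:28, S2:11, S3:38 → nearest is S2
Tally — S1:2, S2:2, S3:3. S3 captures the most (3).

S3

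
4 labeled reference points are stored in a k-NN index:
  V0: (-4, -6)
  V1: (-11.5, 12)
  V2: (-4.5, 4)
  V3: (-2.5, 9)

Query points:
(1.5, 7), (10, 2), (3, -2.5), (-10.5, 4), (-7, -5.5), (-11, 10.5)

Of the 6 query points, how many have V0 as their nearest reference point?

(1.5, 7) — d² to each: V0:199.25, V1:194, V2:45, V3:20 → nearest is V3
(10, 2) — d² to each: V0:260, V1:562.25, V2:214.25, V3:205.25 → nearest is V3
(3, -2.5) — d² to each: V0:61.25, V1:420.5, V2:98.5, V3:162.5 → nearest is V0
(-10.5, 4) — d² to each: V0:142.25, V1:65, V2:36, V3:89 → nearest is V2
(-7, -5.5) — d² to each: V0:9.25, V1:326.5, V2:96.5, V3:230.5 → nearest is V0
(-11, 10.5) — d² to each: V0:321.25, V1:2.5, V2:84.5, V3:74.5 → nearest is V1
2 of the 6 points have V0 as nearest.

2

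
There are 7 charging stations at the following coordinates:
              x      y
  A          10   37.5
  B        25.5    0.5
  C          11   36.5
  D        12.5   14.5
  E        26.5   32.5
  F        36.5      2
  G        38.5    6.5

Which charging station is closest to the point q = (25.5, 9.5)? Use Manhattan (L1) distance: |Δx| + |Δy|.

B

d(q,A) = |25.5−10| + |9.5−37.5| = 15.5 + 28 = 43.5
d(q,B) = |25.5−25.5| + |9.5−0.5| = 0 + 9 = 9
d(q,C) = |25.5−11| + |9.5−36.5| = 14.5 + 27 = 41.5
d(q,D) = |25.5−12.5| + |9.5−14.5| = 13 + 5 = 18
d(q,E) = |25.5−26.5| + |9.5−32.5| = 1 + 23 = 24
d(q,F) = |25.5−36.5| + |9.5−2| = 11 + 7.5 = 18.5
d(q,G) = |25.5−38.5| + |9.5−6.5| = 13 + 3 = 16
The smallest is to B, so q lies in the Voronoi region of B.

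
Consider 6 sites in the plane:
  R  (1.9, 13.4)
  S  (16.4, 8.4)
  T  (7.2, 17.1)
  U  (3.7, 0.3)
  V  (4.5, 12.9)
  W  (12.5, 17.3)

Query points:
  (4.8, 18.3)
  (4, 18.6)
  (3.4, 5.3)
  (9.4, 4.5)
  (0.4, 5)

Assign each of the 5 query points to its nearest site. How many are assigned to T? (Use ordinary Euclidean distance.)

2

(4.8, 18.3) — d² to each: R:32.42, S:232.57, T:7.2, U:325.21, V:29.25, W:60.29 → nearest is T
(4, 18.6) — d² to each: R:31.45, S:257.8, T:12.49, U:334.98, V:32.74, W:73.94 → nearest is T
(3.4, 5.3) — d² to each: R:67.86, S:178.61, T:153.68, U:25.09, V:58.97, W:226.81 → nearest is U
(9.4, 4.5) — d² to each: R:135.46, S:64.21, T:163.6, U:50.13, V:94.57, W:173.45 → nearest is U
(0.4, 5) — d² to each: R:72.81, S:267.56, T:192.65, U:32.98, V:79.22, W:297.7 → nearest is U
2 of the 5 points have T as nearest.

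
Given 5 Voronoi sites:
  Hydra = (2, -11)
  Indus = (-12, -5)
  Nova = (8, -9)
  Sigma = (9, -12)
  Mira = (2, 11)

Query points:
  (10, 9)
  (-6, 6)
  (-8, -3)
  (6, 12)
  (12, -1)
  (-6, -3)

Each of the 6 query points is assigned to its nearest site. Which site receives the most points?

Mira

(10, 9) — d² to each: Hydra:464, Indus:680, Nova:328, Sigma:442, Mira:68 → nearest is Mira
(-6, 6) — d² to each: Hydra:353, Indus:157, Nova:421, Sigma:549, Mira:89 → nearest is Mira
(-8, -3) — d² to each: Hydra:164, Indus:20, Nova:292, Sigma:370, Mira:296 → nearest is Indus
(6, 12) — d² to each: Hydra:545, Indus:613, Nova:445, Sigma:585, Mira:17 → nearest is Mira
(12, -1) — d² to each: Hydra:200, Indus:592, Nova:80, Sigma:130, Mira:244 → nearest is Nova
(-6, -3) — d² to each: Hydra:128, Indus:40, Nova:232, Sigma:306, Mira:260 → nearest is Indus
Tally — Indus:2, Nova:1, Mira:3. Mira captures the most (3).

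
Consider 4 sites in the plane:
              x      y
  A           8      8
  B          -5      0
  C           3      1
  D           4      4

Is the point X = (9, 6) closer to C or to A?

A

Compare squared distances:
|XC|² = (9−3)² + (6−1)² = 36 + 25 = 61
|XA|² = (9−8)² + (6−8)² = 1 + 4 = 5
61 > 5, so A is closer.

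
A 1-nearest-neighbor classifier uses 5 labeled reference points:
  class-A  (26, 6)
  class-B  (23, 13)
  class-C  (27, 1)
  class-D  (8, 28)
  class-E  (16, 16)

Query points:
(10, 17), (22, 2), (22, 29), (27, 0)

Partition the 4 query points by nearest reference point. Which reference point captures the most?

class-C

(10, 17) — d² to each: class-A:377, class-B:185, class-C:545, class-D:125, class-E:37 → nearest is class-E
(22, 2) — d² to each: class-A:32, class-B:122, class-C:26, class-D:872, class-E:232 → nearest is class-C
(22, 29) — d² to each: class-A:545, class-B:257, class-C:809, class-D:197, class-E:205 → nearest is class-D
(27, 0) — d² to each: class-A:37, class-B:185, class-C:1, class-D:1145, class-E:377 → nearest is class-C
Tally — class-C:2, class-D:1, class-E:1. class-C captures the most (2).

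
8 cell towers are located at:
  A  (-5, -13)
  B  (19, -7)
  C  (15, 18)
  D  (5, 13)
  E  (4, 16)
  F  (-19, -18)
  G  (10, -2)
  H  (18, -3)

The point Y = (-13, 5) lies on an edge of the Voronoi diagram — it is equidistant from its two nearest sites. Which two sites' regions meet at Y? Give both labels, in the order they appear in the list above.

A and D

Squared distances from Y to each site:
|YA|² = 64 + 324 = 388
|YB|² = 1024 + 144 = 1168
|YC|² = 784 + 169 = 953
|YD|² = 324 + 64 = 388
|YE|² = 289 + 121 = 410
|YF|² = 36 + 529 = 565
|YG|² = 529 + 49 = 578
|YH|² = 961 + 64 = 1025
Y is equidistant from A and D (both at squared distance 388), and every other site is strictly farther — so Y lies on the A–D Voronoi edge.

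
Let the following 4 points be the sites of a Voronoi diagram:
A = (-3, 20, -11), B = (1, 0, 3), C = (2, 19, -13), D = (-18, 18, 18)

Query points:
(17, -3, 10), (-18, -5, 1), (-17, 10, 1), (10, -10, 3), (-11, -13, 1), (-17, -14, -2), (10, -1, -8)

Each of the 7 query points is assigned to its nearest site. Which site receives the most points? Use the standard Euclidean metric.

B

(17, -3, 10) — d² to each: A:1370, B:314, C:1238, D:1730 → nearest is B
(-18, -5, 1) — d² to each: A:994, B:390, C:1172, D:818 → nearest is B
(-17, 10, 1) — d² to each: A:440, B:428, C:638, D:354 → nearest is D
(10, -10, 3) — d² to each: A:1265, B:181, C:1161, D:1793 → nearest is B
(-11, -13, 1) — d² to each: A:1297, B:317, C:1389, D:1299 → nearest is B
(-17, -14, -2) — d² to each: A:1433, B:545, C:1571, D:1425 → nearest is B
(10, -1, -8) — d² to each: A:619, B:203, C:489, D:1821 → nearest is B
Tally — B:6, D:1. B captures the most (6).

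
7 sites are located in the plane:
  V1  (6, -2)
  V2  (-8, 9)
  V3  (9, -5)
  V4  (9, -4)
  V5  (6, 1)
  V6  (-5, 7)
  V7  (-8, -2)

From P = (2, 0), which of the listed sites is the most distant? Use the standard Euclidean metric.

Since √ is increasing, it suffices to compare squared distances:
|PV1|² = (2−6)² + (0−(-2))² = 16 + 4 = 20
|PV2|² = (2−(-8))² + (0−9)² = 100 + 81 = 181
|PV3|² = (2−9)² + (0−(-5))² = 49 + 25 = 74
|PV4|² = (2−9)² + (0−(-4))² = 49 + 16 = 65
|PV5|² = (2−6)² + (0−1)² = 16 + 1 = 17
|PV6|² = (2−(-5))² + (0−7)² = 49 + 49 = 98
|PV7|² = (2−(-8))² + (0−(-2))² = 100 + 4 = 104
The largest is to V2.

V2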